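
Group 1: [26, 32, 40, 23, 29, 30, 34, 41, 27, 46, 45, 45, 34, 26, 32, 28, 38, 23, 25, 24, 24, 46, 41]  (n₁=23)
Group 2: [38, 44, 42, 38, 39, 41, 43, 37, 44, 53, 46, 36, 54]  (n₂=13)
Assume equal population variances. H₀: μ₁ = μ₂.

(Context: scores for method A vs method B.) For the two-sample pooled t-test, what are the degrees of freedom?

degrees of freedom = 34

df = n₁ + n₂ − 2 = 23 + 13 − 2 = 34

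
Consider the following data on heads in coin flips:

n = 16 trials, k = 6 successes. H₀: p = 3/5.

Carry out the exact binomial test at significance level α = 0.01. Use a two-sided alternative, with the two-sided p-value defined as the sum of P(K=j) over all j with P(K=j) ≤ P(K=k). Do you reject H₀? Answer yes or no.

Exact binomial: n=16, k=6, p₀=3/5=0.6000
P(X=j) = C(n,j)·p₀^j·(1−p₀)^(n−j); p = Σ P(X=j) over j with P(X=j) ≤ P(X=6)
p-value (two-sided) = 0.07666
At α=0.01: p ≥ α → fail to reject H₀

reject H₀: no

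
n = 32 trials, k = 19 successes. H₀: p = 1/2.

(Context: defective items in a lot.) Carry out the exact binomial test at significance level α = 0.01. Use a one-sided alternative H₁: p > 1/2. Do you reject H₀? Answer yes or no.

reject H₀: no

Exact binomial: n=32, k=19, p₀=1/2=0.5000
P(X≥19) from Σ C(n,i)·p₀^i·(1−p₀)^(n−i)
p-value (one-sided, H₁ greater) = 0.18854
At α=0.01: p ≥ α → fail to reject H₀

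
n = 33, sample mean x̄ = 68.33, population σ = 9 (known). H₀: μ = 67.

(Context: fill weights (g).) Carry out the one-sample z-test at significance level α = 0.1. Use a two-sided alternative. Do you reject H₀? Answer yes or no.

reject H₀: no

SE = σ/√n = 9/√33 = 1.5667
z = (x̄−μ₀)/SE = (68.33−67)/1.5667 = 0.8489
p-value (two-sided) = 0.39593
At α=0.1: p ≥ α → fail to reject H₀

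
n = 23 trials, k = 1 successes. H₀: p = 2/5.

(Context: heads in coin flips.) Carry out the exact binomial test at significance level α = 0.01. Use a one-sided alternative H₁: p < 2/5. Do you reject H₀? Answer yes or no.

reject H₀: yes

Exact binomial: n=23, k=1, p₀=2/5=0.4000
P(X≤1) from Σ C(n,i)·p₀^i·(1−p₀)^(n−i)
p-value (one-sided, H₁ less) = 0.00013
At α=0.01: p < α → reject H₀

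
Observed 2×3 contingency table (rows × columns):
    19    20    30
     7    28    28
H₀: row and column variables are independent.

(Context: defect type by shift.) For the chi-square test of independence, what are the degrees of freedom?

degrees of freedom = 2

df = (r−1)(c−1) = (2−1)·(3−1) = 2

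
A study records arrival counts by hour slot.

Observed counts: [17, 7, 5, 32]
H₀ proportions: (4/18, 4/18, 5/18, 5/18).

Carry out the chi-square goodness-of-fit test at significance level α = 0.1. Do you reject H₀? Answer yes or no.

reject H₀: yes

n = 61; E_i = n·p_i = [13.56, 13.56, 16.94, 16.94]
χ² = (17−13.56)²/13.56 + (7−13.56)²/13.56 + (5−16.94)²/16.94 + (32−16.94)²/16.94 = 25.8426
df = 3
p-value (upper-tail) = 0.00001
At α=0.1: p < α → reject H₀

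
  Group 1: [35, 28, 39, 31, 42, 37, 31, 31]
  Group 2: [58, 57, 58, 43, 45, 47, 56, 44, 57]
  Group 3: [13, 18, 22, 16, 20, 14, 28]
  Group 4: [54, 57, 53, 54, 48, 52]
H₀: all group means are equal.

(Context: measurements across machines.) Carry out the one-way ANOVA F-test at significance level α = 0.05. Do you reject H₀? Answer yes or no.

reject H₀: yes

Group means [34.25, 51.67, 18.71, 53.00], grand mean 39.600
SSB = Σnᵢ(x̄ᵢ−x̄)² = 5670.271; SSW = ΣΣ(x−x̄ᵢ)² = 722.929
MSB = 5670.271/3 = 1890.0905; MSW = 722.929/26 = 27.8049
F = MSB/MSW = 67.9768
df = (3, 26)
p-value (upper-tail) = 0.00000
At α=0.05: p < α → reject H₀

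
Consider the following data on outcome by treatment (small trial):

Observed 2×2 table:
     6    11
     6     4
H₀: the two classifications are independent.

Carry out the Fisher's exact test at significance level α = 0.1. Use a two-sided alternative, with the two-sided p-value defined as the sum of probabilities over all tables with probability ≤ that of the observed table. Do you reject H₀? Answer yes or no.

reject H₀: no

Margins: r₁=17, r₂=10, c₁=12, c₂=15, n=27
p_obs = C(17,6)·C(10,6)/C(27,12); sum pmf over tables with pmf ≤ p_obs
p-value (two-sided) = 0.25660
At α=0.1: p ≥ α → fail to reject H₀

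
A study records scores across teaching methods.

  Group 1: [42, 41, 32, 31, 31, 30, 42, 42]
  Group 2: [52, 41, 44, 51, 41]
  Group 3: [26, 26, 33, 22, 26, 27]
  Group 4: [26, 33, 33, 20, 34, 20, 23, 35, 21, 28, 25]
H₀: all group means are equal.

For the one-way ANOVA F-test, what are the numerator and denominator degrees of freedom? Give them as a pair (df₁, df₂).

k = 4 groups, N = 30 total
df = (k−1, N−k) = (4−1, 30−4) = (3, 26)

degrees of freedom = [3, 26]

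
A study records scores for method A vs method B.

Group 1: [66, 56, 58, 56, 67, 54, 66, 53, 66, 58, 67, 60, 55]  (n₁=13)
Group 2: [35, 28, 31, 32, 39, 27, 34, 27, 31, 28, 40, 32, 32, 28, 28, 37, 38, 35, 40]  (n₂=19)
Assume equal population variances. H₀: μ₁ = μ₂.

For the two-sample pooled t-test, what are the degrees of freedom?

degrees of freedom = 30

df = n₁ + n₂ − 2 = 13 + 19 − 2 = 30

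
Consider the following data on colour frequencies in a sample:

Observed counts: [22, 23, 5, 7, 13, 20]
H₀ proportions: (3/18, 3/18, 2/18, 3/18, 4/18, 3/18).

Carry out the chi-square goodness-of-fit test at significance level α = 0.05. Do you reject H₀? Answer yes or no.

reject H₀: yes

n = 90; E_i = n·p_i = [15.00, 15.00, 10.00, 15.00, 20.00, 15.00]
χ² = (22−15.00)²/15.00 + (23−15.00)²/15.00 + (5−10.00)²/10.00 + (7−15.00)²/15.00 + (13−20.00)²/20.00 + (20−15.00)²/15.00 = 18.4167
df = 5
p-value (upper-tail) = 0.00247
At α=0.05: p < α → reject H₀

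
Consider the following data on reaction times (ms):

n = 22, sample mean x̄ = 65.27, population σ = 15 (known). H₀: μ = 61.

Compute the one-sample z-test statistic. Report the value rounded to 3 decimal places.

SE = σ/√n = 15/√22 = 3.1980
z = (x̄−μ₀)/SE = (65.27−61)/3.1980 = 1.3352

test statistic = 1.335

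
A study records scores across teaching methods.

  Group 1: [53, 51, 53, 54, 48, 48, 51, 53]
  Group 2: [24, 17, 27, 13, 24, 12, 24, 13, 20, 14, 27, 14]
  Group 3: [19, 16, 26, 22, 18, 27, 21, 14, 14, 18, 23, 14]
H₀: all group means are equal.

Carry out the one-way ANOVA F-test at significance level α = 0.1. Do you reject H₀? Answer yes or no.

reject H₀: yes

Group means [51.38, 19.08, 19.33], grand mean 27.250
SSB = Σnᵢ(x̄ᵢ−x̄)² = 6208.542; SSW = ΣΣ(x−x̄ᵢ)² = 643.458
MSB = 6208.542/2 = 3104.2708; MSW = 643.458/29 = 22.1882
F = MSB/MSW = 139.9063
df = (2, 29)
p-value (upper-tail) = 0.00000
At α=0.1: p < α → reject H₀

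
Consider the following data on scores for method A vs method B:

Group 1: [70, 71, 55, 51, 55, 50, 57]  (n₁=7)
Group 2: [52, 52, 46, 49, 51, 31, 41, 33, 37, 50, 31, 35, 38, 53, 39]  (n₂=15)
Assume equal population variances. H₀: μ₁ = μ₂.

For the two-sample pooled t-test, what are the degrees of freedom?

df = n₁ + n₂ − 2 = 7 + 15 − 2 = 20

degrees of freedom = 20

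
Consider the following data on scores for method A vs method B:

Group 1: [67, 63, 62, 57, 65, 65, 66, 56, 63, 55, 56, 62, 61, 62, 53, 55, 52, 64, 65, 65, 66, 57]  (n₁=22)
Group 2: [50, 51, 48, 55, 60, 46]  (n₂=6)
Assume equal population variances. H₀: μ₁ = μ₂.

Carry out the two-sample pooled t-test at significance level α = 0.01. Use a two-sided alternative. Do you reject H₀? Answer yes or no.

x̄₁=60.773, s₁=4.720, n₁=22
x̄₂=51.667, s₂=5.086, n₂=6
s_p² = [21·4.720² + 5·5.086²]/26 = 22.9691
SE = √(s_p²·(1/22+1/6)) = 2.2073
t = (60.773−51.667)/2.2073 = 4.1254
df = 26
p-value (two-sided) = 0.00034
At α=0.01: p < α → reject H₀

reject H₀: yes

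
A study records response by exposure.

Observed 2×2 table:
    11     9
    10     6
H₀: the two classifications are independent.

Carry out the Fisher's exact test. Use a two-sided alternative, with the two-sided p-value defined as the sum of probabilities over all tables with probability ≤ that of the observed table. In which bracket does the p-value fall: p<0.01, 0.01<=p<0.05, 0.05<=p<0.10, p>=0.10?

Margins: r₁=20, r₂=16, c₁=21, c₂=15, n=36
p_obs = C(20,11)·C(16,10)/C(36,21); sum pmf over tables with pmf ≤ p_obs
p-value (two-sided) = 0.74118
→ bracket: p>=0.10

p-value bracket: p>=0.10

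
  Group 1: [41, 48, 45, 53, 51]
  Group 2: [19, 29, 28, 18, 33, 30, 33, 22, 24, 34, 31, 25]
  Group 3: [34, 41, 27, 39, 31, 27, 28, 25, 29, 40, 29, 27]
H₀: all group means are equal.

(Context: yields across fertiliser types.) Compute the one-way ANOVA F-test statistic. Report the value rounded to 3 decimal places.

test statistic = 24.994

Group means [47.60, 27.17, 31.42], grand mean 32.448
SSB = Σnᵢ(x̄ᵢ−x̄)² = 1495.389; SSW = ΣΣ(x−x̄ᵢ)² = 777.783
MSB = 1495.389/2 = 747.6945; MSW = 777.783/26 = 29.9147
F = MSB/MSW = 24.9942
df = (2, 26)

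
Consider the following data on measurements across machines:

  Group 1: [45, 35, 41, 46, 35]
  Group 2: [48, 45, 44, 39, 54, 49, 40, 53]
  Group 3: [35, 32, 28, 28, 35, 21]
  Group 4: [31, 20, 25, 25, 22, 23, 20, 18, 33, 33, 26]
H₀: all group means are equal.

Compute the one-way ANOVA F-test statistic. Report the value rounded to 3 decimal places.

test statistic = 28.263

Group means [40.40, 46.50, 29.83, 25.09], grand mean 34.300
SSB = Σnᵢ(x̄ᵢ−x̄)² = 2429.358; SSW = ΣΣ(x−x̄ᵢ)² = 744.942
MSB = 2429.358/3 = 809.7859; MSW = 744.942/26 = 28.6516
F = MSB/MSW = 28.2632
df = (3, 26)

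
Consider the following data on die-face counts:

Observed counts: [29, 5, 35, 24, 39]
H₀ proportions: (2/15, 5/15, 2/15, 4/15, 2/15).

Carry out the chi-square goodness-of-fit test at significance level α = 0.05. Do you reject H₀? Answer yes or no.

n = 132; E_i = n·p_i = [17.60, 44.00, 17.60, 35.20, 17.60]
χ² = (29−17.60)²/17.60 + (5−44.00)²/44.00 + (35−17.60)²/17.60 + (24−35.20)²/35.20 + (39−17.60)²/17.60 = 88.7386
df = 4
p-value (upper-tail) = 0.00000
At α=0.05: p < α → reject H₀

reject H₀: yes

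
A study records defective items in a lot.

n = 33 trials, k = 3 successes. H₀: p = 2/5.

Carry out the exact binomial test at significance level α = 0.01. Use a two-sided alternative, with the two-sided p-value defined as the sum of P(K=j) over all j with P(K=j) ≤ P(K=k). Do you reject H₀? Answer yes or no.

Exact binomial: n=33, k=3, p₀=2/5=0.4000
P(X=j) = C(n,j)·p₀^j·(1−p₀)^(n−j); p = Σ P(X=j) over j with P(X=j) ≤ P(X=3)
p-value (two-sided) = 0.00012
At α=0.01: p < α → reject H₀

reject H₀: yes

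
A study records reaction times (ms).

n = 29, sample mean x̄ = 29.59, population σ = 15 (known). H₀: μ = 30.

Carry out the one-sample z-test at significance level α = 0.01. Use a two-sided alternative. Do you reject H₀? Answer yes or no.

reject H₀: no

SE = σ/√n = 15/√29 = 2.7854
z = (x̄−μ₀)/SE = (29.59−30)/2.7854 = -0.1472
p-value (two-sided) = 0.88298
At α=0.01: p ≥ α → fail to reject H₀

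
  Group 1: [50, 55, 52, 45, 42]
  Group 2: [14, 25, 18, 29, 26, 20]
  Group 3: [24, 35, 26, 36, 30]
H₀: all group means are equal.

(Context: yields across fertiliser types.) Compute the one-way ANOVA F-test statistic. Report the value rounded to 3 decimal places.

Group means [48.80, 22.00, 30.20], grand mean 32.938
SSB = Σnᵢ(x̄ᵢ−x̄)² = 2013.337; SSW = ΣΣ(x−x̄ᵢ)² = 381.600
MSB = 2013.337/2 = 1006.6687; MSW = 381.600/13 = 29.3538
F = MSB/MSW = 34.2943
df = (2, 13)

test statistic = 34.294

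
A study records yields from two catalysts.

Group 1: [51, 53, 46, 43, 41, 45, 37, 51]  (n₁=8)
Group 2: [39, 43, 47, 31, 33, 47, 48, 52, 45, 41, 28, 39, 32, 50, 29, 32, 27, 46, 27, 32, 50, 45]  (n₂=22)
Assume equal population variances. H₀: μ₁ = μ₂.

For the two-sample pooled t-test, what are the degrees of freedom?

df = n₁ + n₂ − 2 = 8 + 22 − 2 = 28

degrees of freedom = 28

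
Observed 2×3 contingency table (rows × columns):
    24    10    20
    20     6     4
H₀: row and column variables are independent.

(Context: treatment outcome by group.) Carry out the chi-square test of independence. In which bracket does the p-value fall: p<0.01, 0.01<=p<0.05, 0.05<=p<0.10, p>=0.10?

p-value bracket: 0.05<=p<0.10

Row totals [54, 30], col totals [44, 16, 24], n=84
χ² = (24−28.29)²/28.29 + (10−10.29)²/10.29 + (20−15.43)²/15.43 + (20−15.71)²/15.71 + (6−5.71)²/5.71 + (4−8.57)²/8.57 = 5.6330
df = 2
p-value (upper-tail) = 0.05982
→ bracket: 0.05<=p<0.10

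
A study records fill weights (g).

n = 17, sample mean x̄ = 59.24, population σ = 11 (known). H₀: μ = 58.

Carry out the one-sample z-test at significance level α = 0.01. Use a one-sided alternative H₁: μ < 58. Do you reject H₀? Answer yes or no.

SE = σ/√n = 11/√17 = 2.6679
z = (x̄−μ₀)/SE = (59.24−58)/2.6679 = 0.4648
p-value (one-sided, H₁ less) = 0.67896
At α=0.01: p ≥ α → fail to reject H₀

reject H₀: no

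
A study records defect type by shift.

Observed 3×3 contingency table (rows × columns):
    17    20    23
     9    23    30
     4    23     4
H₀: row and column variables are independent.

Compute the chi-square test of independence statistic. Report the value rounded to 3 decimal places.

test statistic = 19.668

Row totals [60, 62, 31], col totals [30, 66, 57], n=153
χ² = (17−11.76)²/11.76 + (20−25.88)²/25.88 + (23−22.35)²/22.35 + (9−12.16)²/12.16 + (23−26.75)²/26.75 + (30−23.10)²/23.10 + (4−6.08)²/6.08 + (23−13.37)²/13.37 + (4−11.55)²/11.55 = 19.6682
df = 4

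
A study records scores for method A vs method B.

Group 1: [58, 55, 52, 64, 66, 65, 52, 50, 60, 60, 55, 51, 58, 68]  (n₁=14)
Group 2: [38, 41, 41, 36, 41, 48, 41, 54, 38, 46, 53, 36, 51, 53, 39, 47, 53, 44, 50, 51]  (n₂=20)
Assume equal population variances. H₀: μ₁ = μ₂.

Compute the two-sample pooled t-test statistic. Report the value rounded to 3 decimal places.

x̄₁=58.143, s₁=5.947, n₁=14
x̄₂=45.050, s₂=6.262, n₂=20
s_p² = [13·5.947² + 19·6.262²]/32 = 37.6458
SE = √(s_p²·(1/14+1/20)) = 2.1381
t = (58.143−45.050)/2.1381 = 6.1237
df = 32

test statistic = 6.124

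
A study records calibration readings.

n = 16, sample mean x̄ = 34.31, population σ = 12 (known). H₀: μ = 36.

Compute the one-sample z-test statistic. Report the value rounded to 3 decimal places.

SE = σ/√n = 12/√16 = 3.0000
z = (x̄−μ₀)/SE = (34.31−36)/3.0000 = -0.5633

test statistic = -0.563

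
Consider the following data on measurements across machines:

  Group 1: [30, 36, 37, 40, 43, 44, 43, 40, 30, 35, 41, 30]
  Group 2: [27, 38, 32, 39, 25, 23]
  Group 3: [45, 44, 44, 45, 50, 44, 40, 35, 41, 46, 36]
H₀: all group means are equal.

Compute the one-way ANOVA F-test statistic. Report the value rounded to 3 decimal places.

Group means [37.42, 30.67, 42.73], grand mean 38.034
SSB = Σnᵢ(x̄ᵢ−x̄)² = 572.534; SSW = ΣΣ(x−x̄ᵢ)² = 728.432
MSB = 572.534/2 = 286.2668; MSW = 728.432/26 = 28.0166
F = MSB/MSW = 10.2178
df = (2, 26)

test statistic = 10.218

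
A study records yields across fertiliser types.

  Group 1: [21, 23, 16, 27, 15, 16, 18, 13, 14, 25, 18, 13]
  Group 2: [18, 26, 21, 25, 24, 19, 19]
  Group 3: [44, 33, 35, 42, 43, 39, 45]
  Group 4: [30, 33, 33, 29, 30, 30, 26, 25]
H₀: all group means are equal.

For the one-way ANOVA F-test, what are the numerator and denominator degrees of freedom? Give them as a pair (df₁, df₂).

degrees of freedom = [3, 30]

k = 4 groups, N = 34 total
df = (k−1, N−k) = (4−1, 34−4) = (3, 30)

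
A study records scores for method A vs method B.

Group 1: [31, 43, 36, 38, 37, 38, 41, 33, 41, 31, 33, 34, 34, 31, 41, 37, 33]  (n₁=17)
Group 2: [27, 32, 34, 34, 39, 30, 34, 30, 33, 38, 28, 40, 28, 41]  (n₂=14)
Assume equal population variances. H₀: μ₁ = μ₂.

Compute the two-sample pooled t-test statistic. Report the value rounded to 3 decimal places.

test statistic = 1.677

x̄₁=36.000, s₁=3.905, n₁=17
x̄₂=33.429, s₂=4.636, n₂=14
s_p² = [16·3.905² + 13·4.636²]/29 = 18.0493
SE = √(s_p²·(1/17+1/14)) = 1.5333
t = (36.000−33.429)/1.5333 = 1.6771
df = 29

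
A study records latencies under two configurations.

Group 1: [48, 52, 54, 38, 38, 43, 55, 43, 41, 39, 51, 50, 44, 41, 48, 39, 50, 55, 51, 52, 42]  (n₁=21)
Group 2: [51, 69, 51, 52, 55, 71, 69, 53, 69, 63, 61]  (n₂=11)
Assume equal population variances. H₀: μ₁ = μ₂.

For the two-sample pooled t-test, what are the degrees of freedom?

df = n₁ + n₂ − 2 = 21 + 11 − 2 = 30

degrees of freedom = 30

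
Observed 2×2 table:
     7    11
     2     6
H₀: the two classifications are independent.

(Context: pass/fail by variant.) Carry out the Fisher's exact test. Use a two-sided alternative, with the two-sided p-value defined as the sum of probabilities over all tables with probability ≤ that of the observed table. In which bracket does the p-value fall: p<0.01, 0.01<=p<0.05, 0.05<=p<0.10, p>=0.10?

p-value bracket: p>=0.10

Margins: r₁=18, r₂=8, c₁=9, c₂=17, n=26
p_obs = C(18,7)·C(8,2)/C(26,9); sum pmf over tables with pmf ≤ p_obs
p-value (two-sided) = 0.66729
→ bracket: p>=0.10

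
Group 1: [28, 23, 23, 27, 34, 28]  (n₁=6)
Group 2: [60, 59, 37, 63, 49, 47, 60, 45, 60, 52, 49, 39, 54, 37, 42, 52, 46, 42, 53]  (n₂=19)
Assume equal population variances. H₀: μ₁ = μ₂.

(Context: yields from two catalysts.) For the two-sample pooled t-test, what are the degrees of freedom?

degrees of freedom = 23

df = n₁ + n₂ − 2 = 6 + 19 − 2 = 23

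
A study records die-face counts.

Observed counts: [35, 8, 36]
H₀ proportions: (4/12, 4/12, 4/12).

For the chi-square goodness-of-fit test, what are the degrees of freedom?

degrees of freedom = 2

df = k − 1 = 3 − 1 = 2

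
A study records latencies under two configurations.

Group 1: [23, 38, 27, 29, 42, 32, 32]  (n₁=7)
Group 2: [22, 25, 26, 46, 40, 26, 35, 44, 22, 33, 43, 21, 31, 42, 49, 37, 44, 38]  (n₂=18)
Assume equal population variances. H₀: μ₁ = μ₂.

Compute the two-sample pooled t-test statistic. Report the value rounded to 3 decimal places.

test statistic = -0.735

x̄₁=31.857, s₁=6.466, n₁=7
x̄₂=34.667, s₂=9.216, n₂=18
s_p² = [6·6.466² + 17·9.216²]/23 = 73.6894
SE = √(s_p²·(1/7+1/18)) = 3.8237
t = (31.857−34.667)/3.8237 = -0.7348
df = 23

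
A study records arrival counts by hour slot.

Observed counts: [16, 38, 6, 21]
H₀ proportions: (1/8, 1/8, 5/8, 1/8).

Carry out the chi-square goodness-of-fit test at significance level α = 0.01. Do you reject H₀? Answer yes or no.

n = 81; E_i = n·p_i = [10.12, 10.12, 50.62, 10.12]
χ² = (16−10.12)²/10.12 + (38−10.12)²/10.12 + (6−50.62)²/50.62 + (21−10.12)²/10.12 = 131.1679
df = 3
p-value (upper-tail) = 0.00000
At α=0.01: p < α → reject H₀

reject H₀: yes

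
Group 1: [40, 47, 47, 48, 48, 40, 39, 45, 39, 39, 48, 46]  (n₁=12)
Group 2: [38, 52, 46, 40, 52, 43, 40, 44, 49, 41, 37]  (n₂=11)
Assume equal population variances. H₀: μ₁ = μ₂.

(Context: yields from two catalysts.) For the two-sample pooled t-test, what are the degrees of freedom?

df = n₁ + n₂ − 2 = 12 + 11 − 2 = 21

degrees of freedom = 21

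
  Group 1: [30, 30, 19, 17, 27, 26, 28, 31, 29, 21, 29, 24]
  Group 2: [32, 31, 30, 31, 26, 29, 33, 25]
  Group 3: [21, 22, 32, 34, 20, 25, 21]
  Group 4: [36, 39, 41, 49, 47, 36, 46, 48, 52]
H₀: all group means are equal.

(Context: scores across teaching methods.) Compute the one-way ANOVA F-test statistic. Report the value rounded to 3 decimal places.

Group means [25.92, 29.62, 25.00, 43.78], grand mean 31.028
SSB = Σnᵢ(x̄ᵢ−x̄)² = 2046.625; SSW = ΣΣ(x−x̄ᵢ)² = 770.347
MSB = 2046.625/3 = 682.2083; MSW = 770.347/32 = 24.0734
F = MSB/MSW = 28.3387
df = (3, 32)

test statistic = 28.339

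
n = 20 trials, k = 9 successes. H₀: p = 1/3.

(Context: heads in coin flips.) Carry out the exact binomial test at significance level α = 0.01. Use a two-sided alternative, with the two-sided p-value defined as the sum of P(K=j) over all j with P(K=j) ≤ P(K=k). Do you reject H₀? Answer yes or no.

Exact binomial: n=20, k=9, p₀=1/3=0.3333
P(X=j) = C(n,j)·p₀^j·(1−p₀)^(n−j); p = Σ P(X=j) over j with P(X=j) ≤ P(X=9)
p-value (two-sided) = 0.34206
At α=0.01: p ≥ α → fail to reject H₀

reject H₀: no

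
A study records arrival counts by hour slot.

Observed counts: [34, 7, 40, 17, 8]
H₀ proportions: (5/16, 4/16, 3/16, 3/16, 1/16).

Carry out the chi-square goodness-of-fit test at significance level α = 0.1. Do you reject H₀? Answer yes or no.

reject H₀: yes

n = 106; E_i = n·p_i = [33.12, 26.50, 19.88, 19.88, 6.62]
χ² = (34−33.12)²/33.12 + (7−26.50)²/26.50 + (40−19.88)²/19.88 + (17−19.88)²/19.88 + (8−6.62)²/6.62 = 35.4516
df = 4
p-value (upper-tail) = 0.00000
At α=0.1: p < α → reject H₀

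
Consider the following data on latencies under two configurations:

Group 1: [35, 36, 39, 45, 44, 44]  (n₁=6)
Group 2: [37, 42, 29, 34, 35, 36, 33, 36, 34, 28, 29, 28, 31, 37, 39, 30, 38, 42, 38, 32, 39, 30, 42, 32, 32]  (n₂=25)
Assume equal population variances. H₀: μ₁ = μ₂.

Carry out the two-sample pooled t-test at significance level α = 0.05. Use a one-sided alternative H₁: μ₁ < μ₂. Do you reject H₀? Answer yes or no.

x̄₁=40.500, s₁=4.416, n₁=6
x̄₂=34.520, s₂=4.426, n₂=25
s_p² = [5·4.416² + 24·4.426²]/29 = 19.5772
SE = √(s_p²·(1/6+1/25)) = 2.0115
t = (40.500−34.520)/2.0115 = 2.9730
df = 29
p-value (one-sided, H₁ less) = 0.99706
At α=0.05: p ≥ α → fail to reject H₀

reject H₀: no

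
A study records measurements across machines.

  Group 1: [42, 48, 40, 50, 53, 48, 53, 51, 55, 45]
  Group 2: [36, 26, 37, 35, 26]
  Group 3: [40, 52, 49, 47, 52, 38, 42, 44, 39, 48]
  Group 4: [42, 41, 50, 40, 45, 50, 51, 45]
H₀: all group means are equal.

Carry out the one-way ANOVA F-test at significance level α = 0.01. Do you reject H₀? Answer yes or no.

reject H₀: yes

Group means [48.50, 32.00, 45.10, 45.50], grand mean 44.242
SSB = Σnᵢ(x̄ᵢ−x̄)² = 950.661; SSW = ΣΣ(x−x̄ᵢ)² = 721.400
MSB = 950.661/3 = 316.8869; MSW = 721.400/29 = 24.8759
F = MSB/MSW = 12.7387
df = (3, 29)
p-value (upper-tail) = 0.00002
At α=0.01: p < α → reject H₀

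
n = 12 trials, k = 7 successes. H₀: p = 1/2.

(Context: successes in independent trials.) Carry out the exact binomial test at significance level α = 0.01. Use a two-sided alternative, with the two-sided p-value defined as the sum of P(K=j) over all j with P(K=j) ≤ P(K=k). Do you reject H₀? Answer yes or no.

reject H₀: no

Exact binomial: n=12, k=7, p₀=1/2=0.5000
P(X=j) = C(n,j)·p₀^j·(1−p₀)^(n−j); p = Σ P(X=j) over j with P(X=j) ≤ P(X=7)
p-value (two-sided) = 0.77441
At α=0.01: p ≥ α → fail to reject H₀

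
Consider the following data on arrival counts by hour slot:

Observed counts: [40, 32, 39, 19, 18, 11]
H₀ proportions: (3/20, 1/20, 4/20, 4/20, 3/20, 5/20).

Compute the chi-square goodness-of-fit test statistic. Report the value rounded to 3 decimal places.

n = 159; E_i = n·p_i = [23.85, 7.95, 31.80, 31.80, 23.85, 39.75]
χ² = (40−23.85)²/23.85 + (32−7.95)²/7.95 + (39−31.80)²/31.80 + (19−31.80)²/31.80 + (18−23.85)²/23.85 + (11−39.75)²/39.75 = 112.7023
df = 5

test statistic = 112.702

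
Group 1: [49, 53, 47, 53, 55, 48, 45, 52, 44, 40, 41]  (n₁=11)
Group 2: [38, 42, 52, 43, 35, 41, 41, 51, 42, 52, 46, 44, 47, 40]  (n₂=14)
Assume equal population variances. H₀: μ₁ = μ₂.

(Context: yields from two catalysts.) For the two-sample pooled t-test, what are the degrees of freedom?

df = n₁ + n₂ − 2 = 11 + 14 − 2 = 23

degrees of freedom = 23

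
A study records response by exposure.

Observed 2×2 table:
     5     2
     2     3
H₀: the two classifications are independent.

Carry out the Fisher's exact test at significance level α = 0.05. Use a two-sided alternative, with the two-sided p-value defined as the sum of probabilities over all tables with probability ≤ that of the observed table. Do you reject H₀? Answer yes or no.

Margins: r₁=7, r₂=5, c₁=7, c₂=5, n=12
p_obs = C(7,5)·C(5,2)/C(12,7); sum pmf over tables with pmf ≤ p_obs
p-value (two-sided) = 0.55808
At α=0.05: p ≥ α → fail to reject H₀

reject H₀: no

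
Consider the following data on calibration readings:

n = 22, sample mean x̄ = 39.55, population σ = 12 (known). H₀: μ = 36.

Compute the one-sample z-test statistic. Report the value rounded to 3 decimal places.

test statistic = 1.388

SE = σ/√n = 12/√22 = 2.5584
z = (x̄−μ₀)/SE = (39.55−36)/2.5584 = 1.3876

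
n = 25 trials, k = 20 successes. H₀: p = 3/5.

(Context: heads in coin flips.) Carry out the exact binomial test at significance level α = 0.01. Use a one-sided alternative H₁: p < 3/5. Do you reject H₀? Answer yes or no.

Exact binomial: n=25, k=20, p₀=3/5=0.6000
P(X≤20) from Σ C(n,i)·p₀^i·(1−p₀)^(n−i)
p-value (one-sided, H₁ less) = 0.99053
At α=0.01: p ≥ α → fail to reject H₀

reject H₀: no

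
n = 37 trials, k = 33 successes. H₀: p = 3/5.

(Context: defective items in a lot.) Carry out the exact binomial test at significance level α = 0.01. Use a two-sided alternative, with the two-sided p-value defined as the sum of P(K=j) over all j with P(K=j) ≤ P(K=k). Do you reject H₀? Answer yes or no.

reject H₀: yes

Exact binomial: n=37, k=33, p₀=3/5=0.6000
P(X=j) = C(n,j)·p₀^j·(1−p₀)^(n−j); p = Σ P(X=j) over j with P(X=j) ≤ P(X=33)
p-value (two-sided) = 0.00015
At α=0.01: p < α → reject H₀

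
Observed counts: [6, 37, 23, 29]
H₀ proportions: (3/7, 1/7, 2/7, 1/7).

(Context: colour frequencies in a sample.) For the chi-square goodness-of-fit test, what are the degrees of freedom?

degrees of freedom = 3

df = k − 1 = 4 − 1 = 3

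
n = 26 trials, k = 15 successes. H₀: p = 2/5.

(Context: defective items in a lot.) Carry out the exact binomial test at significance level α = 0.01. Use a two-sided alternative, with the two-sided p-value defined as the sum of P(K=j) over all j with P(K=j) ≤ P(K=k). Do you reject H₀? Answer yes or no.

Exact binomial: n=26, k=15, p₀=2/5=0.4000
P(X=j) = C(n,j)·p₀^j·(1−p₀)^(n−j); p = Σ P(X=j) over j with P(X=j) ≤ P(X=15)
p-value (two-sided) = 0.07316
At α=0.01: p ≥ α → fail to reject H₀

reject H₀: no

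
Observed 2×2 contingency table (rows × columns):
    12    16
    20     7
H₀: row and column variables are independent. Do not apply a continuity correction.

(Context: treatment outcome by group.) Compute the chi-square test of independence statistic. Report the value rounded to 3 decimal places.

Row totals [28, 27], col totals [32, 23], n=55
χ² = (12−16.29)²/16.29 + (16−11.71)²/11.71 + (20−15.71)²/15.71 + (7−11.29)²/11.29 = 5.5054
df = 1

test statistic = 5.505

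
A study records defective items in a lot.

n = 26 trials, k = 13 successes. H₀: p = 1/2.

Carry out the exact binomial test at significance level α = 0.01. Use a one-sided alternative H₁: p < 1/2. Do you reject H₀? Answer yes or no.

reject H₀: no

Exact binomial: n=26, k=13, p₀=1/2=0.5000
P(X≤13) from Σ C(n,i)·p₀^i·(1−p₀)^(n−i)
p-value (one-sided, H₁ less) = 0.57749
At α=0.01: p ≥ α → fail to reject H₀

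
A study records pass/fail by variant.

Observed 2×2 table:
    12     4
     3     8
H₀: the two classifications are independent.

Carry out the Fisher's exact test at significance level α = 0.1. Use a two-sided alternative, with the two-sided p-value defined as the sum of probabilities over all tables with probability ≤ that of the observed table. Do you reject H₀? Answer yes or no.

Margins: r₁=16, r₂=11, c₁=15, c₂=12, n=27
p_obs = C(16,12)·C(11,3)/C(27,15); sum pmf over tables with pmf ≤ p_obs
p-value (two-sided) = 0.02199
At α=0.1: p < α → reject H₀

reject H₀: yes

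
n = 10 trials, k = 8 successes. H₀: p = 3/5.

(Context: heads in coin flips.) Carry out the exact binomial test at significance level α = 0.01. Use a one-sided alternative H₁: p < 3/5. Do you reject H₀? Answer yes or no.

reject H₀: no

Exact binomial: n=10, k=8, p₀=3/5=0.6000
P(X≤8) from Σ C(n,i)·p₀^i·(1−p₀)^(n−i)
p-value (one-sided, H₁ less) = 0.95364
At α=0.01: p ≥ α → fail to reject H₀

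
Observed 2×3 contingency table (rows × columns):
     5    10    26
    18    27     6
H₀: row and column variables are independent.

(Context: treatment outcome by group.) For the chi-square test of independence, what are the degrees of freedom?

degrees of freedom = 2

df = (r−1)(c−1) = (2−1)·(3−1) = 2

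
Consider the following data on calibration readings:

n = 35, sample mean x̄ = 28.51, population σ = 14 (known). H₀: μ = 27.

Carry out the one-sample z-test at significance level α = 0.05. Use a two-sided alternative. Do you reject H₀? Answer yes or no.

SE = σ/√n = 14/√35 = 2.3664
z = (x̄−μ₀)/SE = (28.51−27)/2.3664 = 0.6381
p-value (two-sided) = 0.52341
At α=0.05: p ≥ α → fail to reject H₀

reject H₀: no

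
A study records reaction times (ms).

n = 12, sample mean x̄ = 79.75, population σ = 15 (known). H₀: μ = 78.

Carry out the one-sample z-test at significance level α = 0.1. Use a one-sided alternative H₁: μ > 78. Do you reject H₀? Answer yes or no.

reject H₀: no

SE = σ/√n = 15/√12 = 4.3301
z = (x̄−μ₀)/SE = (79.75−78)/4.3301 = 0.4041
p-value (one-sided, H₁ greater) = 0.34305
At α=0.1: p ≥ α → fail to reject H₀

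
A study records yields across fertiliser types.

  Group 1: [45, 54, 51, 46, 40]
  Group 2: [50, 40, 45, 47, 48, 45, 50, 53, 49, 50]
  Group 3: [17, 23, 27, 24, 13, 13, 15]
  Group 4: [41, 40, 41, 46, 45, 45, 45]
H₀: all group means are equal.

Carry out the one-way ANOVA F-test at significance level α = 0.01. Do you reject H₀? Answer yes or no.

reject H₀: yes

Group means [47.20, 47.70, 18.86, 43.29], grand mean 39.586
SSB = Σnᵢ(x̄ᵢ−x̄)² = 4051.849; SSW = ΣΣ(x−x̄ᵢ)² = 473.186
MSB = 4051.849/3 = 1350.6163; MSW = 473.186/25 = 18.9274
F = MSB/MSW = 71.3576
df = (3, 25)
p-value (upper-tail) = 0.00000
At α=0.01: p < α → reject H₀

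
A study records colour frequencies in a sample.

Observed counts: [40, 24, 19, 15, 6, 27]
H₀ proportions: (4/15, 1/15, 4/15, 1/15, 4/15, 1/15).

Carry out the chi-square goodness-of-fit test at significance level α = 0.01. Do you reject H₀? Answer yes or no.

reject H₀: yes

n = 131; E_i = n·p_i = [34.93, 8.73, 34.93, 8.73, 34.93, 8.73]
χ² = (40−34.93)²/34.93 + (24−8.73)²/8.73 + (19−34.93)²/34.93 + (15−8.73)²/8.73 + (6−34.93)²/34.93 + (27−8.73)²/8.73 = 101.3569
df = 5
p-value (upper-tail) = 0.00000
At α=0.01: p < α → reject H₀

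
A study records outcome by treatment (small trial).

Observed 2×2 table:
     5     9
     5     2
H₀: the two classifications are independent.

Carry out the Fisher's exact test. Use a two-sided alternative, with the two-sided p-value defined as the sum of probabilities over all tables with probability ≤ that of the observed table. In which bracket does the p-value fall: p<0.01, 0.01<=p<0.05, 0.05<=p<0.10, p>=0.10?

p-value bracket: p>=0.10

Margins: r₁=14, r₂=7, c₁=10, c₂=11, n=21
p_obs = C(14,5)·C(7,5)/C(21,10); sum pmf over tables with pmf ≤ p_obs
p-value (two-sided) = 0.18266
→ bracket: p>=0.10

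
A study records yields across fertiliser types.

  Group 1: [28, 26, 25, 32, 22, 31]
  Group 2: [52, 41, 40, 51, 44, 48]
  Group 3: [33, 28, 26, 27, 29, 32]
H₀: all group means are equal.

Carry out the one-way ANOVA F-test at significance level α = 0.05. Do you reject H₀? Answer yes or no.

reject H₀: yes

Group means [27.33, 46.00, 29.17], grand mean 34.167
SSB = Σnᵢ(x̄ᵢ−x̄)² = 1270.333; SSW = ΣΣ(x−x̄ᵢ)² = 240.167
MSB = 1270.333/2 = 635.1667; MSW = 240.167/15 = 16.0111
F = MSB/MSW = 39.6704
df = (2, 15)
p-value (upper-tail) = 0.00000
At α=0.05: p < α → reject H₀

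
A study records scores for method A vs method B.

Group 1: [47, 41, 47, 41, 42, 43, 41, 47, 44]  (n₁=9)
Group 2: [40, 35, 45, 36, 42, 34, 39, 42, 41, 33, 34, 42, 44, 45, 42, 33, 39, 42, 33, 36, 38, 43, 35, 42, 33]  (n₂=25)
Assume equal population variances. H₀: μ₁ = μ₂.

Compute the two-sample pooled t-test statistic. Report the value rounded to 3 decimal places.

test statistic = 3.310

x̄₁=43.667, s₁=2.693, n₁=9
x̄₂=38.720, s₂=4.159, n₂=25
s_p² = [8·2.693² + 24·4.159²]/32 = 14.7825
SE = √(s_p²·(1/9+1/25)) = 1.4946
t = (43.667−38.720)/1.4946 = 3.3097
df = 32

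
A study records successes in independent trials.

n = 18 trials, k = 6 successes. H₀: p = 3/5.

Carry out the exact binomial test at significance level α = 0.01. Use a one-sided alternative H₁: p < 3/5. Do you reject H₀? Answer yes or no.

reject H₀: no

Exact binomial: n=18, k=6, p₀=3/5=0.6000
P(X≤6) from Σ C(n,i)·p₀^i·(1−p₀)^(n−i)
p-value (one-sided, H₁ less) = 0.02028
At α=0.01: p ≥ α → fail to reject H₀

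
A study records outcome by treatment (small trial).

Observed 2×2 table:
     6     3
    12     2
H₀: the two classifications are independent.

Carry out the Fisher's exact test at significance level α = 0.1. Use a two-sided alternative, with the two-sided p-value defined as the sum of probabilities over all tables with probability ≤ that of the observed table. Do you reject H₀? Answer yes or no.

reject H₀: no

Margins: r₁=9, r₂=14, c₁=18, c₂=5, n=23
p_obs = C(9,6)·C(14,12)/C(23,18); sum pmf over tables with pmf ≤ p_obs
p-value (two-sided) = 0.34283
At α=0.1: p ≥ α → fail to reject H₀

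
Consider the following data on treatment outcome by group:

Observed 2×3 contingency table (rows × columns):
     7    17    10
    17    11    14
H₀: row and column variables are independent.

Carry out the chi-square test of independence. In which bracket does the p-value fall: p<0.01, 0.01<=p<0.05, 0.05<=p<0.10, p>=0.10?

Row totals [34, 42], col totals [24, 28, 24], n=76
χ² = (7−10.74)²/10.74 + (17−12.53)²/12.53 + (10−10.74)²/10.74 + (17−13.26)²/13.26 + (11−15.47)²/15.47 + (14−13.26)²/13.26 = 5.3361
df = 2
p-value (upper-tail) = 0.06939
→ bracket: 0.05<=p<0.10

p-value bracket: 0.05<=p<0.10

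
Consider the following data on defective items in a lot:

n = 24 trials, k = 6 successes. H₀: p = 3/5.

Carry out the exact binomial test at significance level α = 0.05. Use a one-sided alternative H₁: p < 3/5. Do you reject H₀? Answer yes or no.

Exact binomial: n=24, k=6, p₀=3/5=0.6000
P(X≤6) from Σ C(n,i)·p₀^i·(1−p₀)^(n−i)
p-value (one-sided, H₁ less) = 0.00054
At α=0.05: p < α → reject H₀

reject H₀: yes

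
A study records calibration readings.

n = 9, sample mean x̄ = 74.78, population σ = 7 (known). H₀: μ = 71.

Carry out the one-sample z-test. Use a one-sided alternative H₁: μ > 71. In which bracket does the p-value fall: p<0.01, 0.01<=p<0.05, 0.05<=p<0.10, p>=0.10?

p-value bracket: 0.05<=p<0.10

SE = σ/√n = 7/√9 = 2.3333
z = (x̄−μ₀)/SE = (74.78−71)/2.3333 = 1.6200
p-value (one-sided, H₁ greater) = 0.05262
→ bracket: 0.05<=p<0.10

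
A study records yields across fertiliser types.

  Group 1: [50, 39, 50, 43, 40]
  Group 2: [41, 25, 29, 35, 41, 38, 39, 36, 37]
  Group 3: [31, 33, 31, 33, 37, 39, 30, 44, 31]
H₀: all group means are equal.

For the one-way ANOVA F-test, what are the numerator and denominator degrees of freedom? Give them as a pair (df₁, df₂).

degrees of freedom = [2, 20]

k = 3 groups, N = 23 total
df = (k−1, N−k) = (3−1, 23−3) = (2, 20)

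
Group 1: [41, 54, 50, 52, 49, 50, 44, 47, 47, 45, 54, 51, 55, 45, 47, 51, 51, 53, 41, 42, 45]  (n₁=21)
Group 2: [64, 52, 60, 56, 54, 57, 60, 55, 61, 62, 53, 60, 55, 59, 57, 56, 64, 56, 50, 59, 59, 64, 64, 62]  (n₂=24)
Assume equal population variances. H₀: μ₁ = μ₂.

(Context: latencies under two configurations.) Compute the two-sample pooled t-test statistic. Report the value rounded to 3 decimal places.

x̄₁=48.286, s₁=4.338, n₁=21
x̄₂=58.292, s₂=4.016, n₂=24
s_p² = [20·4.338² + 23·4.016²]/43 = 17.3778
SE = √(s_p²·(1/21+1/24)) = 1.2456
t = (48.286−58.292)/1.2456 = -8.0329
df = 43

test statistic = -8.033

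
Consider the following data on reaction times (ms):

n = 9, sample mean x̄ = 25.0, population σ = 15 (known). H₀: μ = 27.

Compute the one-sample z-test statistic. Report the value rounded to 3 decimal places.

SE = σ/√n = 15/√9 = 5.0000
z = (x̄−μ₀)/SE = (25.0−27)/5.0000 = -0.4000

test statistic = -0.400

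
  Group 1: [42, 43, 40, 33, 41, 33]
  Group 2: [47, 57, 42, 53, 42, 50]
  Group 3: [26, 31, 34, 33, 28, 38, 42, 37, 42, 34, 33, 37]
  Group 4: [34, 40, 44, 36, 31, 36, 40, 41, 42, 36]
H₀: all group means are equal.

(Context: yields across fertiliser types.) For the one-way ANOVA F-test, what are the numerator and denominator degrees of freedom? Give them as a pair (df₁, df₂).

degrees of freedom = [3, 30]

k = 4 groups, N = 34 total
df = (k−1, N−k) = (4−1, 34−4) = (3, 30)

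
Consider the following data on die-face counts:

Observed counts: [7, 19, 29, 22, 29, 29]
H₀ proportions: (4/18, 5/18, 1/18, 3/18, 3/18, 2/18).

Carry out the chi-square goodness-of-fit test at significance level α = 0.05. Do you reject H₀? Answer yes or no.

n = 135; E_i = n·p_i = [30.00, 37.50, 7.50, 22.50, 22.50, 15.00]
χ² = (7−30.00)²/30.00 + (19−37.50)²/37.50 + (29−7.50)²/7.50 + (22−22.50)²/22.50 + (29−22.50)²/22.50 + (29−15.00)²/15.00 = 103.3489
df = 5
p-value (upper-tail) = 0.00000
At α=0.05: p < α → reject H₀

reject H₀: yes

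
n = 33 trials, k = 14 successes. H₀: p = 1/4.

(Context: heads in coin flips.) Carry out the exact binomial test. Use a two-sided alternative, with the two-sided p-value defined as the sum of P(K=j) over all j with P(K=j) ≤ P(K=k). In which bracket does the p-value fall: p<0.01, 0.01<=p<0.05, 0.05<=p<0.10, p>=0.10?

Exact binomial: n=33, k=14, p₀=1/4=0.2500
P(X=j) = C(n,j)·p₀^j·(1−p₀)^(n−j); p = Σ P(X=j) over j with P(X=j) ≤ P(X=14)
p-value (two-sided) = 0.02666
→ bracket: 0.01<=p<0.05

p-value bracket: 0.01<=p<0.05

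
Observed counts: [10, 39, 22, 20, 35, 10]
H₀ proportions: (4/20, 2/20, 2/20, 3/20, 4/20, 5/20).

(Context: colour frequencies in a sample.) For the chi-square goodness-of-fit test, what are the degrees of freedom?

degrees of freedom = 5

df = k − 1 = 6 − 1 = 5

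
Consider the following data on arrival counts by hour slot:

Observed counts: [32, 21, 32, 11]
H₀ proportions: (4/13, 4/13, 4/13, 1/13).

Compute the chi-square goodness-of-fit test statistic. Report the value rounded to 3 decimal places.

test statistic = 4.648

n = 96; E_i = n·p_i = [29.54, 29.54, 29.54, 7.38]
χ² = (32−29.54)²/29.54 + (21−29.54)²/29.54 + (32−29.54)²/29.54 + (11−7.38)²/7.38 = 4.6484
df = 3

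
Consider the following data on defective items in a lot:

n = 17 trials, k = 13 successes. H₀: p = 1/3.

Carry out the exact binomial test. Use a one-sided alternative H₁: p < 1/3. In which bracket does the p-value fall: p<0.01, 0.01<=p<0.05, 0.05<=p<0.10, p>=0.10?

Exact binomial: n=17, k=13, p₀=1/3=0.3333
P(X≤13) from Σ C(n,i)·p₀^i·(1−p₀)^(n−i)
p-value (one-sided, H₁ less) = 0.99995
→ bracket: p>=0.10

p-value bracket: p>=0.10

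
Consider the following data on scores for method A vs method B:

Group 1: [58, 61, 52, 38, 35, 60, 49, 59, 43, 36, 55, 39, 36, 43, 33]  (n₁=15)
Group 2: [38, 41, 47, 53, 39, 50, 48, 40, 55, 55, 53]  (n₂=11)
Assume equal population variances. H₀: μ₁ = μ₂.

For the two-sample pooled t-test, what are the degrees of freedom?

df = n₁ + n₂ − 2 = 15 + 11 − 2 = 24

degrees of freedom = 24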